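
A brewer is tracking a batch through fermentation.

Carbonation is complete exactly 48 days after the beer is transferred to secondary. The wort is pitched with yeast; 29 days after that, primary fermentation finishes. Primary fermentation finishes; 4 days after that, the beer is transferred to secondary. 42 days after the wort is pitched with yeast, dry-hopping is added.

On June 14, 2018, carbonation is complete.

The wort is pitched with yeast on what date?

March 25, 2018

Carbonation is complete: Jun 14, 2018.
The beer is transferred to secondary: Jun 14, 2018 − 48 days = Apr 27, 2018.
Primary fermentation finishes: Apr 27, 2018 − 4 days = Apr 23, 2018.
The wort is pitched with yeast: Apr 23, 2018 − 29 days = Mar 25, 2018.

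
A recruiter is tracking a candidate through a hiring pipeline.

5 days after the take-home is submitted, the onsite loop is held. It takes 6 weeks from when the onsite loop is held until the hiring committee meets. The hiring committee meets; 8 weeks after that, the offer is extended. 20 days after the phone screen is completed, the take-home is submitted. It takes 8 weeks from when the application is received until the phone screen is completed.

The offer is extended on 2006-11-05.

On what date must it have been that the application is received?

The offer is extended: Nov 5, 2006.
The hiring committee meets: Nov 5, 2006 − 8 weeks = Sep 10, 2006.
The onsite loop is held: Sep 10, 2006 − 6 weeks = Jul 30, 2006.
The take-home is submitted: Jul 30, 2006 − 5 days = Jul 25, 2006.
The phone screen is completed: Jul 25, 2006 − 20 days = Jul 5, 2006.
The application is received: Jul 5, 2006 − 8 weeks = May 10, 2006.

2006-05-10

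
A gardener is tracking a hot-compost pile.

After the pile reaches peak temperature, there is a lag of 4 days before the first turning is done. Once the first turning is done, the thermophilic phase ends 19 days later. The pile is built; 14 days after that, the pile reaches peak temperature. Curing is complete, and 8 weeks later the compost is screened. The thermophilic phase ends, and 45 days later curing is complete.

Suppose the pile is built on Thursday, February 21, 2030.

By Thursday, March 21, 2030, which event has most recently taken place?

The pile is built: Feb 21, 2030.
The pile reaches peak temperature: Feb 21, 2030 + 14 days = Mar 7, 2030.
The first turning is done: Mar 7, 2030 + 4 days = Mar 11, 2030.
The thermophilic phase ends: Mar 11, 2030 + 19 days = Mar 30, 2030.
Curing is complete: Mar 30, 2030 + 45 days = May 14, 2030.
The compost is screened: May 14, 2030 + 8 weeks = Jul 9, 2030.
Mar 21, 2030 falls between when the first turning is done (Mar 11, 2030) and when the thermophilic phase ends (Mar 30, 2030).

The first turning is done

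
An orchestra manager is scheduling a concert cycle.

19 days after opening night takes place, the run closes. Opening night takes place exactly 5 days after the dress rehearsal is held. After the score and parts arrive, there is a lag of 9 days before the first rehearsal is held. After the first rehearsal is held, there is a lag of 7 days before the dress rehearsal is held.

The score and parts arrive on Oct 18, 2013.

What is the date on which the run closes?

Nov 27, 2013

The score and parts arrive: Oct 18, 2013.
The first rehearsal is held: Oct 18, 2013 + 9 days = Oct 27, 2013.
The dress rehearsal is held: Oct 27, 2013 + 7 days = Nov 3, 2013.
Opening night takes place: Nov 3, 2013 + 5 days = Nov 8, 2013.
The run closes: Nov 8, 2013 + 19 days = Nov 27, 2013.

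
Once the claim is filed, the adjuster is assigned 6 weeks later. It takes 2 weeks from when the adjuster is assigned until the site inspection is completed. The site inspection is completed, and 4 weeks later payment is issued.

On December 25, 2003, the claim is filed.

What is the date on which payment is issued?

The claim is filed: Dec 25, 2003.
The adjuster is assigned: Dec 25, 2003 + 6 weeks = Feb 5, 2004.
The site inspection is completed: Feb 5, 2004 + 2 weeks = Feb 19, 2004.
Payment is issued: Feb 19, 2004 + 4 weeks = Mar 18, 2004.

March 18, 2004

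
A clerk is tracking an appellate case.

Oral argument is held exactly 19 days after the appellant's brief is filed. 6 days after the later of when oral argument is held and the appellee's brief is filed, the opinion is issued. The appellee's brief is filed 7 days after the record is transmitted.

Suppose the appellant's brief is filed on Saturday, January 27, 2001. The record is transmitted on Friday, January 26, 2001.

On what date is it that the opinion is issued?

Wednesday, February 21, 2001

The appellant's brief is filed: Jan 27, 2001.
Oral argument is held: Jan 27, 2001 + 19 days = Feb 15, 2001.
The record is transmitted: Jan 26, 2001.
The appellee's brief is filed: Jan 26, 2001 + 7 days = Feb 2, 2001.
Both prerequisites met — oral argument is held (Feb 15, 2001), the appellee's brief is filed (Feb 2, 2001); the later is Feb 15, 2001.
The opinion is issued: Feb 15, 2001 + 6 days = Feb 21, 2001.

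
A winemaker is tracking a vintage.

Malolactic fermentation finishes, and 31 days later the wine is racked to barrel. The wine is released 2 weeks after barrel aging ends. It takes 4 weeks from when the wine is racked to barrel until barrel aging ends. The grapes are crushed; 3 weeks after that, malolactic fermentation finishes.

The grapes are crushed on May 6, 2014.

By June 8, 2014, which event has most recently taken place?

The grapes are crushed: May 6, 2014.
Malolactic fermentation finishes: May 6, 2014 + 3 weeks = May 27, 2014.
The wine is racked to barrel: May 27, 2014 + 31 days = Jun 27, 2014.
Barrel aging ends: Jun 27, 2014 + 4 weeks = Jul 25, 2014.
The wine is released: Jul 25, 2014 + 2 weeks = Aug 8, 2014.
Jun 8, 2014 falls between when malolactic fermentation finishes (May 27, 2014) and when the wine is racked to barrel (Jun 27, 2014).

Malolactic fermentation finishes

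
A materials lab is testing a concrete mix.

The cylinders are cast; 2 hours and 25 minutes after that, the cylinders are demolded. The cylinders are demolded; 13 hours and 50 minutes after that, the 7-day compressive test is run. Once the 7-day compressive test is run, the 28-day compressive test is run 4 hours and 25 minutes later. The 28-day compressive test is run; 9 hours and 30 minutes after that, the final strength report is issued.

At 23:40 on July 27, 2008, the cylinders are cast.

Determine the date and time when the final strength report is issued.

05:50 on July 29, 2008

The cylinders are cast: 23:40 Jul 27, 2008.
The cylinders are demolded: 23:40 Jul 27, 2008 + 2h25m = 02:05 Jul 28, 2008.
The 7-day compressive test is run: 02:05 Jul 28, 2008 + 13h50m = 15:55 Jul 28, 2008.
The 28-day compressive test is run: 15:55 Jul 28, 2008 + 4h25m = 20:20 Jul 28, 2008.
The final strength report is issued: 20:20 Jul 28, 2008 + 9h30m = 05:50 Jul 29, 2008.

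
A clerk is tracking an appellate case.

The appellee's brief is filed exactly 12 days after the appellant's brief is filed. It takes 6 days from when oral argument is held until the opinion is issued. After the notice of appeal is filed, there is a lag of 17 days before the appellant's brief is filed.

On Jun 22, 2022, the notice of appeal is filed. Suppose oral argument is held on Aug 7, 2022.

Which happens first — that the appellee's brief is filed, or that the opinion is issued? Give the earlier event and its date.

The notice of appeal is filed: Jun 22, 2022.
The appellant's brief is filed: Jun 22, 2022 + 17 days = Jul 9, 2022.
The appellee's brief is filed: Jul 9, 2022 + 12 days = Jul 21, 2022.
Oral argument is held: Aug 7, 2022.
The opinion is issued: Aug 7, 2022 + 6 days = Aug 13, 2022.
Comparing: the appellee's brief is filed on Jul 21, 2022 vs the opinion is issued on Aug 13, 2022. Earlier: the appellee's brief is filed.

The appellee's brief is filed — Jul 21, 2022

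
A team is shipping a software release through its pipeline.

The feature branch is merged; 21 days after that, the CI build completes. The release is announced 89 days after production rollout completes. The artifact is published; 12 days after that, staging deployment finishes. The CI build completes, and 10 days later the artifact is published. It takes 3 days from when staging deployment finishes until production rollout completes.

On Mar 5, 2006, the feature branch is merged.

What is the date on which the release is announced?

Jul 18, 2006

The feature branch is merged: Mar 5, 2006.
The CI build completes: Mar 5, 2006 + 21 days = Mar 26, 2006.
The artifact is published: Mar 26, 2006 + 10 days = Apr 5, 2006.
Staging deployment finishes: Apr 5, 2006 + 12 days = Apr 17, 2006.
Production rollout completes: Apr 17, 2006 + 3 days = Apr 20, 2006.
The release is announced: Apr 20, 2006 + 89 days = Jul 18, 2006.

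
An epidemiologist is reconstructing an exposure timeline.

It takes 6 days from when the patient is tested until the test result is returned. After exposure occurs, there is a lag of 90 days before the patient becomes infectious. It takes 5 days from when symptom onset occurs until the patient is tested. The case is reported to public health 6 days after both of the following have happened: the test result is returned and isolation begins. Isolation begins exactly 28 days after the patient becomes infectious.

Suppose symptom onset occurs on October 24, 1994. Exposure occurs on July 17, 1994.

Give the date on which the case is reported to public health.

Symptom onset occurs: Oct 24, 1994.
The patient is tested: Oct 24, 1994 + 5 days = Oct 29, 1994.
The test result is returned: Oct 29, 1994 + 6 days = Nov 4, 1994.
Exposure occurs: Jul 17, 1994.
The patient becomes infectious: Jul 17, 1994 + 90 days = Oct 15, 1994.
Isolation begins: Oct 15, 1994 + 28 days = Nov 12, 1994.
Both prerequisites met — the test result is returned (Nov 4, 1994), isolation begins (Nov 12, 1994); the later is Nov 12, 1994.
The case is reported to public health: Nov 12, 1994 + 6 days = Nov 18, 1994.

November 18, 1994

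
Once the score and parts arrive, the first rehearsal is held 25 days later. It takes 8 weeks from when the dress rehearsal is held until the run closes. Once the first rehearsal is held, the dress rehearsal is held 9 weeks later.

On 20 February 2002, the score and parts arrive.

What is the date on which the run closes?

14 July 2002

The score and parts arrive: Feb 20, 2002.
The first rehearsal is held: Feb 20, 2002 + 25 days = Mar 17, 2002.
The dress rehearsal is held: Mar 17, 2002 + 9 weeks = May 19, 2002.
The run closes: May 19, 2002 + 8 weeks = Jul 14, 2002.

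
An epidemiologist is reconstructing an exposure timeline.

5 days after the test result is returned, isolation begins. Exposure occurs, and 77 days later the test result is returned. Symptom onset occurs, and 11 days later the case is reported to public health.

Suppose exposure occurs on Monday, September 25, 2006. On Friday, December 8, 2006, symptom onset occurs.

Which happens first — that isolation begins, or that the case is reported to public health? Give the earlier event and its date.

Isolation begins — Saturday, December 16, 2006

Exposure occurs: Sep 25, 2006.
The test result is returned: Sep 25, 2006 + 77 days = Dec 11, 2006.
Isolation begins: Dec 11, 2006 + 5 days = Dec 16, 2006.
Symptom onset occurs: Dec 8, 2006.
The case is reported to public health: Dec 8, 2006 + 11 days = Dec 19, 2006.
Comparing: isolation begins on Dec 16, 2006 vs the case is reported to public health on Dec 19, 2006. Earlier: isolation begins.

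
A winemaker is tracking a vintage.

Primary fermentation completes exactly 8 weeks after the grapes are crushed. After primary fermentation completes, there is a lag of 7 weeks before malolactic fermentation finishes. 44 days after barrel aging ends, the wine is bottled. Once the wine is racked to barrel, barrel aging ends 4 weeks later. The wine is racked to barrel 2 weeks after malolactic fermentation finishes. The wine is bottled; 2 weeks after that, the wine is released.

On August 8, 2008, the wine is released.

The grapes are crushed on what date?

January 16, 2008

The wine is released: Aug 8, 2008.
The wine is bottled: Aug 8, 2008 − 2 weeks = Jul 25, 2008.
Barrel aging ends: Jul 25, 2008 − 44 days = Jun 11, 2008.
The wine is racked to barrel: Jun 11, 2008 − 4 weeks = May 14, 2008.
Malolactic fermentation finishes: May 14, 2008 − 2 weeks = Apr 30, 2008.
Primary fermentation completes: Apr 30, 2008 − 7 weeks = Mar 12, 2008.
The grapes are crushed: Mar 12, 2008 − 8 weeks = Jan 16, 2008.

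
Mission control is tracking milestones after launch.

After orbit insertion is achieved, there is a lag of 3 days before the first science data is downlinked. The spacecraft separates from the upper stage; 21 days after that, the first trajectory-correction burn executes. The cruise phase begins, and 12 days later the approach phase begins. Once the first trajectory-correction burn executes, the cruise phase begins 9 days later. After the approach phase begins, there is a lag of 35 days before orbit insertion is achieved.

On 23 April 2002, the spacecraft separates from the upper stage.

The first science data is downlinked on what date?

12 July 2002

The spacecraft separates from the upper stage: Apr 23, 2002.
The first trajectory-correction burn executes: Apr 23, 2002 + 21 days = May 14, 2002.
The cruise phase begins: May 14, 2002 + 9 days = May 23, 2002.
The approach phase begins: May 23, 2002 + 12 days = Jun 4, 2002.
Orbit insertion is achieved: Jun 4, 2002 + 35 days = Jul 9, 2002.
The first science data is downlinked: Jul 9, 2002 + 3 days = Jul 12, 2002.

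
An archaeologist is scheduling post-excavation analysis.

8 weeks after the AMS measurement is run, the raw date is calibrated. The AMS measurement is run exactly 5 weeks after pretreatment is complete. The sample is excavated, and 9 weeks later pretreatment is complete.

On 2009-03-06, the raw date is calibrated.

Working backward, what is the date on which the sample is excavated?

The raw date is calibrated: Mar 6, 2009.
The AMS measurement is run: Mar 6, 2009 − 8 weeks = Jan 9, 2009.
Pretreatment is complete: Jan 9, 2009 − 5 weeks = Dec 5, 2008.
The sample is excavated: Dec 5, 2008 − 9 weeks = Oct 3, 2008.

2008-10-03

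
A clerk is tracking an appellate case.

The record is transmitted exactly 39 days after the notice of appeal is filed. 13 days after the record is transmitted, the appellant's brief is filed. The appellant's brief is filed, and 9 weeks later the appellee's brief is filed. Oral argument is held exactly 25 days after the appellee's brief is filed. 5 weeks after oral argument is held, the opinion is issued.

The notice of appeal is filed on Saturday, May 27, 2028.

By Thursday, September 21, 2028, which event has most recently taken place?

The appellee's brief is filed

The notice of appeal is filed: May 27, 2028.
The record is transmitted: May 27, 2028 + 39 days = Jul 5, 2028.
The appellant's brief is filed: Jul 5, 2028 + 13 days = Jul 18, 2028.
The appellee's brief is filed: Jul 18, 2028 + 9 weeks = Sep 19, 2028.
Oral argument is held: Sep 19, 2028 + 25 days = Oct 14, 2028.
The opinion is issued: Oct 14, 2028 + 5 weeks = Nov 18, 2028.
Sep 21, 2028 falls between when the appellee's brief is filed (Sep 19, 2028) and when oral argument is held (Oct 14, 2028).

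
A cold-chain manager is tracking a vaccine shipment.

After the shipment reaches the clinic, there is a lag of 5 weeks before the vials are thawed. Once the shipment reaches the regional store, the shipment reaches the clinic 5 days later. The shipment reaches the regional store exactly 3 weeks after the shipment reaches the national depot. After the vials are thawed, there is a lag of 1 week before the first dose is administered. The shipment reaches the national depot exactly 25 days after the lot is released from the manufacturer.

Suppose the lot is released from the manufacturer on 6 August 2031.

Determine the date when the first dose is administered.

7 November 2031

The lot is released from the manufacturer: Aug 6, 2031.
The shipment reaches the national depot: Aug 6, 2031 + 25 days = Aug 31, 2031.
The shipment reaches the regional store: Aug 31, 2031 + 3 weeks = Sep 21, 2031.
The shipment reaches the clinic: Sep 21, 2031 + 5 days = Sep 26, 2031.
The vials are thawed: Sep 26, 2031 + 5 weeks = Oct 31, 2031.
The first dose is administered: Oct 31, 2031 + 1 week = Nov 7, 2031.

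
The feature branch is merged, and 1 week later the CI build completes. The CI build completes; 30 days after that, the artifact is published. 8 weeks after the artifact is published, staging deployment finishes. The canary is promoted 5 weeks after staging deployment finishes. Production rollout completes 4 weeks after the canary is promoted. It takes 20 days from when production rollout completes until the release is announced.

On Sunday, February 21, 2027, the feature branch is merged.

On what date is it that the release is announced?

The feature branch is merged: Feb 21, 2027.
The CI build completes: Feb 21, 2027 + 1 week = Feb 28, 2027.
The artifact is published: Feb 28, 2027 + 30 days = Mar 30, 2027.
Staging deployment finishes: Mar 30, 2027 + 8 weeks = May 25, 2027.
The canary is promoted: May 25, 2027 + 5 weeks = Jun 29, 2027.
Production rollout completes: Jun 29, 2027 + 4 weeks = Jul 27, 2027.
The release is announced: Jul 27, 2027 + 20 days = Aug 16, 2027.

Monday, August 16, 2027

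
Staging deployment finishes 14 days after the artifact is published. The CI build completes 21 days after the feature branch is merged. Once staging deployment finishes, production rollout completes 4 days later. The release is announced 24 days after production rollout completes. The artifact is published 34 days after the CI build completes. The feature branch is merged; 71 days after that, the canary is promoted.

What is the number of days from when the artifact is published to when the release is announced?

42 days

Causal path: the artifact is published → staging deployment finishes → production rollout completes → the release is announced.
Total delay along the path: 14 + 4 + 24 = 42 days.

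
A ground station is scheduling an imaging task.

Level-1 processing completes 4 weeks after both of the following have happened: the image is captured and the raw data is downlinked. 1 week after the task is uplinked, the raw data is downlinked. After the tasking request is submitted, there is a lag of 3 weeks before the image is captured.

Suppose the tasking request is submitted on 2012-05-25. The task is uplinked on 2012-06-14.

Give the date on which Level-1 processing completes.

2012-07-19

The tasking request is submitted: May 25, 2012.
The image is captured: May 25, 2012 + 3 weeks = Jun 15, 2012.
The task is uplinked: Jun 14, 2012.
The raw data is downlinked: Jun 14, 2012 + 1 week = Jun 21, 2012.
Both prerequisites met — the image is captured (Jun 15, 2012), the raw data is downlinked (Jun 21, 2012); the later is Jun 21, 2012.
Level-1 processing completes: Jun 21, 2012 + 4 weeks = Jul 19, 2012.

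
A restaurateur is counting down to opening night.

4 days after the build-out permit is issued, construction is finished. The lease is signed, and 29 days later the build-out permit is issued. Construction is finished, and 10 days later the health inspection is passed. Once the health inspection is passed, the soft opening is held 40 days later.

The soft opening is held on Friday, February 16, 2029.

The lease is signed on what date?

The soft opening is held: Feb 16, 2029.
The health inspection is passed: Feb 16, 2029 − 40 days = Jan 7, 2029.
Construction is finished: Jan 7, 2029 − 10 days = Dec 28, 2028.
The build-out permit is issued: Dec 28, 2028 − 4 days = Dec 24, 2028.
The lease is signed: Dec 24, 2028 − 29 days = Nov 25, 2028.

Saturday, November 25, 2028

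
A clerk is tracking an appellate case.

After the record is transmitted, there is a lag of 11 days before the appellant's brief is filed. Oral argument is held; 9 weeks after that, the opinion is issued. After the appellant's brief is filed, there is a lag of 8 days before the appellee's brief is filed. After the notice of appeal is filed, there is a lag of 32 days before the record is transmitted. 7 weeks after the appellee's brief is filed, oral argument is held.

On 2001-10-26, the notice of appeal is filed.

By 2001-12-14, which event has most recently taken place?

The notice of appeal is filed: Oct 26, 2001.
The record is transmitted: Oct 26, 2001 + 32 days = Nov 27, 2001.
The appellant's brief is filed: Nov 27, 2001 + 11 days = Dec 8, 2001.
The appellee's brief is filed: Dec 8, 2001 + 8 days = Dec 16, 2001.
Oral argument is held: Dec 16, 2001 + 7 weeks = Feb 3, 2002.
The opinion is issued: Feb 3, 2002 + 9 weeks = Apr 7, 2002.
Dec 14, 2001 falls between when the appellant's brief is filed (Dec 8, 2001) and when the appellee's brief is filed (Dec 16, 2001).

The appellant's brief is filed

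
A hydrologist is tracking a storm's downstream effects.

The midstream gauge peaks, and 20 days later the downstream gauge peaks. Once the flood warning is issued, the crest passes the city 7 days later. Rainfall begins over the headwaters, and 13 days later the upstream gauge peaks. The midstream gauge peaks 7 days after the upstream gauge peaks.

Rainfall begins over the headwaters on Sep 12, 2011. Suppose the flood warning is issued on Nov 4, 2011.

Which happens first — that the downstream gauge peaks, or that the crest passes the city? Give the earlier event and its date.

Rainfall begins over the headwaters: Sep 12, 2011.
The upstream gauge peaks: Sep 12, 2011 + 13 days = Sep 25, 2011.
The midstream gauge peaks: Sep 25, 2011 + 7 days = Oct 2, 2011.
The downstream gauge peaks: Oct 2, 2011 + 20 days = Oct 22, 2011.
The flood warning is issued: Nov 4, 2011.
The crest passes the city: Nov 4, 2011 + 7 days = Nov 11, 2011.
Comparing: the downstream gauge peaks on Oct 22, 2011 vs the crest passes the city on Nov 11, 2011. Earlier: the downstream gauge peaks.

The downstream gauge peaks — Oct 22, 2011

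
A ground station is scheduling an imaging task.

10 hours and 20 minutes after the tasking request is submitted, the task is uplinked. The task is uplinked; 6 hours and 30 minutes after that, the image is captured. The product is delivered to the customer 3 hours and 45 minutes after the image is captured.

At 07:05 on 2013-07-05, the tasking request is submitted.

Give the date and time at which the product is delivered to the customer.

The tasking request is submitted: 07:05 Jul 5, 2013.
The task is uplinked: 07:05 Jul 5, 2013 + 10h20m = 17:25 Jul 5, 2013.
The image is captured: 17:25 Jul 5, 2013 + 6h30m = 23:55 Jul 5, 2013.
The product is delivered to the customer: 23:55 Jul 5, 2013 + 3h45m = 03:40 Jul 6, 2013.

03:40 on 2013-07-06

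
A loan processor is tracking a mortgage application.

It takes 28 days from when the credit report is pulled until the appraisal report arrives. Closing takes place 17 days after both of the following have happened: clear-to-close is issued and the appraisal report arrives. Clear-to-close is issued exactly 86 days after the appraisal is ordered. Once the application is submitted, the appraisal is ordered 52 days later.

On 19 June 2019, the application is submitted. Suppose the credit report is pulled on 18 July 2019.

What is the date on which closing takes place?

The application is submitted: Jun 19, 2019.
The appraisal is ordered: Jun 19, 2019 + 52 days = Aug 10, 2019.
Clear-to-close is issued: Aug 10, 2019 + 86 days = Nov 4, 2019.
The credit report is pulled: Jul 18, 2019.
The appraisal report arrives: Jul 18, 2019 + 28 days = Aug 15, 2019.
Both prerequisites met — clear-to-close is issued (Nov 4, 2019), the appraisal report arrives (Aug 15, 2019); the later is Nov 4, 2019.
Closing takes place: Nov 4, 2019 + 17 days = Nov 21, 2019.

21 November 2019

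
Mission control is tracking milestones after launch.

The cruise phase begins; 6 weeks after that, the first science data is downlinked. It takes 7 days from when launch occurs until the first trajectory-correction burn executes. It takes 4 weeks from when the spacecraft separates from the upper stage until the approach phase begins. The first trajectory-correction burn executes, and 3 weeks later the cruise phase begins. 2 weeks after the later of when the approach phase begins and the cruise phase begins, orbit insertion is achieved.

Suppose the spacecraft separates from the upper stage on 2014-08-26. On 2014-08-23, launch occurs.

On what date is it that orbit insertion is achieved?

The spacecraft separates from the upper stage: Aug 26, 2014.
The approach phase begins: Aug 26, 2014 + 4 weeks = Sep 23, 2014.
Launch occurs: Aug 23, 2014.
The first trajectory-correction burn executes: Aug 23, 2014 + 7 days = Aug 30, 2014.
The cruise phase begins: Aug 30, 2014 + 3 weeks = Sep 20, 2014.
Both prerequisites met — the approach phase begins (Sep 23, 2014), the cruise phase begins (Sep 20, 2014); the later is Sep 23, 2014.
Orbit insertion is achieved: Sep 23, 2014 + 2 weeks = Oct 7, 2014.

2014-10-07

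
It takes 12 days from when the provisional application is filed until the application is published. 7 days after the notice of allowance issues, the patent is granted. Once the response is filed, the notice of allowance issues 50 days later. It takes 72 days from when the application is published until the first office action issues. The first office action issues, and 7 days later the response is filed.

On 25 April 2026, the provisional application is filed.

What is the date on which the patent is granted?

20 September 2026

The provisional application is filed: Apr 25, 2026.
The application is published: Apr 25, 2026 + 12 days = May 7, 2026.
The first office action issues: May 7, 2026 + 72 days = Jul 18, 2026.
The response is filed: Jul 18, 2026 + 7 days = Jul 25, 2026.
The notice of allowance issues: Jul 25, 2026 + 50 days = Sep 13, 2026.
The patent is granted: Sep 13, 2026 + 7 days = Sep 20, 2026.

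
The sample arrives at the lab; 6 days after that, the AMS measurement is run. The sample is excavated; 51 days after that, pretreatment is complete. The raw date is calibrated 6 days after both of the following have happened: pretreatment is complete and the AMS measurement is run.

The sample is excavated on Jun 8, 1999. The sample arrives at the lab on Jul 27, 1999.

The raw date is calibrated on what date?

The sample is excavated: Jun 8, 1999.
Pretreatment is complete: Jun 8, 1999 + 51 days = Jul 29, 1999.
The sample arrives at the lab: Jul 27, 1999.
The AMS measurement is run: Jul 27, 1999 + 6 days = Aug 2, 1999.
Both prerequisites met — pretreatment is complete (Jul 29, 1999), the AMS measurement is run (Aug 2, 1999); the later is Aug 2, 1999.
The raw date is calibrated: Aug 2, 1999 + 6 days = Aug 8, 1999.

Aug 8, 1999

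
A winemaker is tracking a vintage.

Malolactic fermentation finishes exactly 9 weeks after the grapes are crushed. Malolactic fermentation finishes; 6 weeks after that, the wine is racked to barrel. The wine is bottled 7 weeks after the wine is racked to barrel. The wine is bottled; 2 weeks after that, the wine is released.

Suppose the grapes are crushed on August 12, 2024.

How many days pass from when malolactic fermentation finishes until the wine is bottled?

Causal path: malolactic fermentation finishes → the wine is racked to barrel → the wine is bottled.
Total delay along the path: 6 + 7 weeks = 13 weeks = 91 days.

91 days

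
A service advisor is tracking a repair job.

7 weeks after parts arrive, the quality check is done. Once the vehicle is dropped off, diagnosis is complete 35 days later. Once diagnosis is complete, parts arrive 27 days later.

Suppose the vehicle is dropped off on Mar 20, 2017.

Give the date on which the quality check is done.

The vehicle is dropped off: Mar 20, 2017.
Diagnosis is complete: Mar 20, 2017 + 35 days = Apr 24, 2017.
Parts arrive: Apr 24, 2017 + 27 days = May 21, 2017.
The quality check is done: May 21, 2017 + 7 weeks = Jul 9, 2017.

Jul 9, 2017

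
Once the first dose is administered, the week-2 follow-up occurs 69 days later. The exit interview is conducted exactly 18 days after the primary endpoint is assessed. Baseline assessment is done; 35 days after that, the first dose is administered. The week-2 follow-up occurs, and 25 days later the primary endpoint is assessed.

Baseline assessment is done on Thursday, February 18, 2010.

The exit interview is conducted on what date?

Thursday, July 15, 2010

Baseline assessment is done: Feb 18, 2010.
The first dose is administered: Feb 18, 2010 + 35 days = Mar 25, 2010.
The week-2 follow-up occurs: Mar 25, 2010 + 69 days = Jun 2, 2010.
The primary endpoint is assessed: Jun 2, 2010 + 25 days = Jun 27, 2010.
The exit interview is conducted: Jun 27, 2010 + 18 days = Jul 15, 2010.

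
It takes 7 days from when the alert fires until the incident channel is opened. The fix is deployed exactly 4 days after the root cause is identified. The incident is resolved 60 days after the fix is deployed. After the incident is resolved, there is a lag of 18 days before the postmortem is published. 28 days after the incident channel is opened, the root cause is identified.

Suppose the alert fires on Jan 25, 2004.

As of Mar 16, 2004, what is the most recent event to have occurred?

The alert fires: Jan 25, 2004.
The incident channel is opened: Jan 25, 2004 + 7 days = Feb 1, 2004.
The root cause is identified: Feb 1, 2004 + 28 days = Feb 29, 2004.
The fix is deployed: Feb 29, 2004 + 4 days = Mar 4, 2004.
The incident is resolved: Mar 4, 2004 + 60 days = May 3, 2004.
The postmortem is published: May 3, 2004 + 18 days = May 21, 2004.
Mar 16, 2004 falls between when the fix is deployed (Mar 4, 2004) and when the incident is resolved (May 3, 2004).

The fix is deployed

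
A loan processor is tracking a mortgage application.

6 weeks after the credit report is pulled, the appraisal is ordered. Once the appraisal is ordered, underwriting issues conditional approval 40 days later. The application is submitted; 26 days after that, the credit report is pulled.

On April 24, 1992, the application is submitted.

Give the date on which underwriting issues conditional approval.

The application is submitted: Apr 24, 1992.
The credit report is pulled: Apr 24, 1992 + 26 days = May 20, 1992.
The appraisal is ordered: May 20, 1992 + 6 weeks = Jul 1, 1992.
Underwriting issues conditional approval: Jul 1, 1992 + 40 days = Aug 10, 1992.

August 10, 1992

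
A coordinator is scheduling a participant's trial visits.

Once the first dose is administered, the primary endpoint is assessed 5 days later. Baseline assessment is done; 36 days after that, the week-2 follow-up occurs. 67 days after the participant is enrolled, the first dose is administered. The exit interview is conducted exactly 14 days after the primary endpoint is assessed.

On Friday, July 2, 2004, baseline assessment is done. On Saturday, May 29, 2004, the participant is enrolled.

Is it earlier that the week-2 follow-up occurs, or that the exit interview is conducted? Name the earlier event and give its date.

The week-2 follow-up occurs — Saturday, August 7, 2004

Baseline assessment is done: Jul 2, 2004.
The week-2 follow-up occurs: Jul 2, 2004 + 36 days = Aug 7, 2004.
The participant is enrolled: May 29, 2004.
The first dose is administered: May 29, 2004 + 67 days = Aug 4, 2004.
The primary endpoint is assessed: Aug 4, 2004 + 5 days = Aug 9, 2004.
The exit interview is conducted: Aug 9, 2004 + 14 days = Aug 23, 2004.
Comparing: the week-2 follow-up occurs on Aug 7, 2004 vs the exit interview is conducted on Aug 23, 2004. Earlier: the week-2 follow-up occurs.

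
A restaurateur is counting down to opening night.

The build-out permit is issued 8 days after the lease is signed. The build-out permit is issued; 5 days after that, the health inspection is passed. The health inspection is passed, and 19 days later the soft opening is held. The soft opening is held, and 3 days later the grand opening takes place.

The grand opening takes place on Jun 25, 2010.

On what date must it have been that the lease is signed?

The grand opening takes place: Jun 25, 2010.
The soft opening is held: Jun 25, 2010 − 3 days = Jun 22, 2010.
The health inspection is passed: Jun 22, 2010 − 19 days = Jun 3, 2010.
The build-out permit is issued: Jun 3, 2010 − 5 days = May 29, 2010.
The lease is signed: May 29, 2010 − 8 days = May 21, 2010.

May 21, 2010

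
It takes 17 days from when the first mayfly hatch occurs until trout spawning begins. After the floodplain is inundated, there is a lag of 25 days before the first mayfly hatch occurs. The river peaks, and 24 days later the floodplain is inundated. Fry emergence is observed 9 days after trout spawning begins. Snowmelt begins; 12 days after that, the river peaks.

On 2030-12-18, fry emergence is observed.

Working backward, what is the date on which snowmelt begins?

2030-09-22

Fry emergence is observed: Dec 18, 2030.
Trout spawning begins: Dec 18, 2030 − 9 days = Dec 9, 2030.
The first mayfly hatch occurs: Dec 9, 2030 − 17 days = Nov 22, 2030.
The floodplain is inundated: Nov 22, 2030 − 25 days = Oct 28, 2030.
The river peaks: Oct 28, 2030 − 24 days = Oct 4, 2030.
Snowmelt begins: Oct 4, 2030 − 12 days = Sep 22, 2030.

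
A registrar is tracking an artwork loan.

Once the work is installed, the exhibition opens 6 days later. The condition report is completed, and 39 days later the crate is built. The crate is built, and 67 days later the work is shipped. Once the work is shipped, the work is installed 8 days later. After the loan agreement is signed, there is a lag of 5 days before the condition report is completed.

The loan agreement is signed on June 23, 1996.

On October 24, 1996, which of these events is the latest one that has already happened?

The loan agreement is signed: Jun 23, 1996.
The condition report is completed: Jun 23, 1996 + 5 days = Jun 28, 1996.
The crate is built: Jun 28, 1996 + 39 days = Aug 6, 1996.
The work is shipped: Aug 6, 1996 + 67 days = Oct 12, 1996.
The work is installed: Oct 12, 1996 + 8 days = Oct 20, 1996.
The exhibition opens: Oct 20, 1996 + 6 days = Oct 26, 1996.
Oct 24, 1996 falls between when the work is installed (Oct 20, 1996) and when the exhibition opens (Oct 26, 1996).

The work is installed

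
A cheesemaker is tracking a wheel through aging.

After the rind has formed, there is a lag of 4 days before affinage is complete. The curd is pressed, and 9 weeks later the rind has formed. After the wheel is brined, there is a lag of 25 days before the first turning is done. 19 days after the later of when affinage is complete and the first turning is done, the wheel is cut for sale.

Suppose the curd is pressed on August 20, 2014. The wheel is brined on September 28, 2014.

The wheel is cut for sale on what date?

November 14, 2014

The curd is pressed: Aug 20, 2014.
The rind has formed: Aug 20, 2014 + 9 weeks = Oct 22, 2014.
Affinage is complete: Oct 22, 2014 + 4 days = Oct 26, 2014.
The wheel is brined: Sep 28, 2014.
The first turning is done: Sep 28, 2014 + 25 days = Oct 23, 2014.
Both prerequisites met — affinage is complete (Oct 26, 2014), the first turning is done (Oct 23, 2014); the later is Oct 26, 2014.
The wheel is cut for sale: Oct 26, 2014 + 19 days = Nov 14, 2014.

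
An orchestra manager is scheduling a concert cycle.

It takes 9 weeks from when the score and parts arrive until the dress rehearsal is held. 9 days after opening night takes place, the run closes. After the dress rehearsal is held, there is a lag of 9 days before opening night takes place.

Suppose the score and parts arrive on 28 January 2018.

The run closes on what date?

19 April 2018

The score and parts arrive: Jan 28, 2018.
The dress rehearsal is held: Jan 28, 2018 + 9 weeks = Apr 1, 2018.
Opening night takes place: Apr 1, 2018 + 9 days = Apr 10, 2018.
The run closes: Apr 10, 2018 + 9 days = Apr 19, 2018.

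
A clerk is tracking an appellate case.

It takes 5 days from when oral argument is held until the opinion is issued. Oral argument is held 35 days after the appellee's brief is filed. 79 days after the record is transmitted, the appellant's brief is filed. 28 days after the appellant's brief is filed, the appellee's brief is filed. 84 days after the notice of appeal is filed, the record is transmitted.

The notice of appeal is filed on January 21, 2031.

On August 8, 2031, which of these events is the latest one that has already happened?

The notice of appeal is filed: Jan 21, 2031.
The record is transmitted: Jan 21, 2031 + 84 days = Apr 15, 2031.
The appellant's brief is filed: Apr 15, 2031 + 79 days = Jul 3, 2031.
The appellee's brief is filed: Jul 3, 2031 + 28 days = Jul 31, 2031.
Oral argument is held: Jul 31, 2031 + 35 days = Sep 4, 2031.
The opinion is issued: Sep 4, 2031 + 5 days = Sep 9, 2031.
Aug 8, 2031 falls between when the appellee's brief is filed (Jul 31, 2031) and when oral argument is held (Sep 4, 2031).

The appellee's brief is filed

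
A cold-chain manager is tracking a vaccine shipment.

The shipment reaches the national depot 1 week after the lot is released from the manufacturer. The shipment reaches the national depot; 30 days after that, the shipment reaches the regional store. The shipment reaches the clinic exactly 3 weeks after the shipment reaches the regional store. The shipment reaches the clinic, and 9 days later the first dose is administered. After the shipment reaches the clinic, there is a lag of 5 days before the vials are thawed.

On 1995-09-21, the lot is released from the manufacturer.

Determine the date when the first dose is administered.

The lot is released from the manufacturer: Sep 21, 1995.
The shipment reaches the national depot: Sep 21, 1995 + 1 week = Sep 28, 1995.
The shipment reaches the regional store: Sep 28, 1995 + 30 days = Oct 28, 1995.
The shipment reaches the clinic: Oct 28, 1995 + 3 weeks = Nov 18, 1995.
The first dose is administered: Nov 18, 1995 + 9 days = Nov 27, 1995.

1995-11-27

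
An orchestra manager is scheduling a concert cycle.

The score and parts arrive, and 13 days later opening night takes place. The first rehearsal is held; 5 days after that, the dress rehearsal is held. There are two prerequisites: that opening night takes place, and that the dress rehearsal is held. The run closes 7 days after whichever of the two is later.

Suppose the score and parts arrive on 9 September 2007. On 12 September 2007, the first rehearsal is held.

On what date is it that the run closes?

The score and parts arrive: Sep 9, 2007.
Opening night takes place: Sep 9, 2007 + 13 days = Sep 22, 2007.
The first rehearsal is held: Sep 12, 2007.
The dress rehearsal is held: Sep 12, 2007 + 5 days = Sep 17, 2007.
Both prerequisites met — opening night takes place (Sep 22, 2007), the dress rehearsal is held (Sep 17, 2007); the later is Sep 22, 2007.
The run closes: Sep 22, 2007 + 7 days = Sep 29, 2007.

29 September 2007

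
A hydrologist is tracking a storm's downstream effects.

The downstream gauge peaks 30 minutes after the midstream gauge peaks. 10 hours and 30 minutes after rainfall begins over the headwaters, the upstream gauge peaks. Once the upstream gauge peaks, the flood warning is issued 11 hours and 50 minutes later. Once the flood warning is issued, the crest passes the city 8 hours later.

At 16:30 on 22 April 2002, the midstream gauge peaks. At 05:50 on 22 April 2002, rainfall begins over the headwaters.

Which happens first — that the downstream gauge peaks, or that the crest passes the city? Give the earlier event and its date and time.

The downstream gauge peaks — 17:00 on 22 April 2002

The midstream gauge peaks: 16:30 Apr 22, 2002.
The downstream gauge peaks: 16:30 Apr 22, 2002 + 30m = 17:00 Apr 22, 2002.
Rainfall begins over the headwaters: 05:50 Apr 22, 2002.
The upstream gauge peaks: 05:50 Apr 22, 2002 + 10h30m = 16:20 Apr 22, 2002.
The flood warning is issued: 16:20 Apr 22, 2002 + 11h50m = 04:10 Apr 23, 2002.
The crest passes the city: 04:10 Apr 23, 2002 + 8h = 12:10 Apr 23, 2002.
Comparing: the downstream gauge peaks at 17:00 Apr 22, 2002 vs the crest passes the city at 12:10 Apr 23, 2002. Earlier: the downstream gauge peaks.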